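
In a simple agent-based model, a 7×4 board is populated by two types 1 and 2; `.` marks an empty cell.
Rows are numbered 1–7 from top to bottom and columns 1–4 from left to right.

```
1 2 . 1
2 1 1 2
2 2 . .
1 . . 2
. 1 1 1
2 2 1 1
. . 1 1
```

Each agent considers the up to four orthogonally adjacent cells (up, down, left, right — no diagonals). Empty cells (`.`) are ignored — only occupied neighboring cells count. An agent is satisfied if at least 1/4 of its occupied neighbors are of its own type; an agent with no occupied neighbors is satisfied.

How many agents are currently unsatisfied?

6

Row 1: (1,1)1 0/2 not · (1,2)2 0/2 not · (1,4)1 0/1 not
Row 2: (2,1)2 1/3 satisfied · (2,2)1 1/4 satisfied · (2,3)1 1/2 satisfied · (2,4)2 0/2 not
Row 3: (3,1)2 2/3 satisfied · (3,2)2 1/2 satisfied
Row 4: (4,1)1 0/1 not · (4,4)2 0/1 not
Row 5: (5,2)1 1/2 satisfied · (5,3)1 3/3 satisfied · (5,4)1 2/3 satisfied
Row 6: (6,1)2 1/1 satisfied · (6,2)2 1/3 satisfied · (6,3)1 3/4 satisfied · (6,4)1 3/3 satisfied
Row 7: (7,3)1 2/2 satisfied · (7,4)1 2/2 satisfied
Unsatisfied: (1,1), (1,2), (1,4), (2,4), (4,1), (4,4) — 6 in total.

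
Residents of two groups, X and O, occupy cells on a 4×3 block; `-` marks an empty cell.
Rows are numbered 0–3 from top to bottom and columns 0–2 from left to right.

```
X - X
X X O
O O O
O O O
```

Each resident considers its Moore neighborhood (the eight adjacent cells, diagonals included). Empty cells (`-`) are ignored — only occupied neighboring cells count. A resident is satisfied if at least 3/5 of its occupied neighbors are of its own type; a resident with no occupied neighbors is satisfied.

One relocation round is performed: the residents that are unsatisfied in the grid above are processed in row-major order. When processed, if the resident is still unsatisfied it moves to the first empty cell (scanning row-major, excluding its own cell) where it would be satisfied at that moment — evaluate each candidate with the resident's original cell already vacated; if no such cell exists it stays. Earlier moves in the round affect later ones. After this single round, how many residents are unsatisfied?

2

Initially unsatisfied (in order): (0,2), (1,0), (1,1), (1,2).
  (0,2) → (0,1).
  (1,0): now satisfied by earlier moves; stays.
  (1,1): no empty cell satisfies it; stays.
  (1,2): no empty cell satisfies it; stays.
Resulting grid:
X X -
X X O
O O O
O O O
Unsatisfied now: (1,1), (1,2).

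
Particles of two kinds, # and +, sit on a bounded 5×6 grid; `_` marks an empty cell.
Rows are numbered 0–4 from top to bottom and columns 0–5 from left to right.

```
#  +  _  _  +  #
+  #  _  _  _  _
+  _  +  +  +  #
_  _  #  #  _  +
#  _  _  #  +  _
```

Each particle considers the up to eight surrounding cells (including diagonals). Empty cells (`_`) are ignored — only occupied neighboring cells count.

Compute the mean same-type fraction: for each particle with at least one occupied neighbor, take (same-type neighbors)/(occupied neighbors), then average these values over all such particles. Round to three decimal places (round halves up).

(0,0)# 1/3
(0,1)+ 1/3
(0,4)+ 0/1
(0,5)# 0/1
(1,0)+ 2/4
(1,1)# 1/5
(2,0)+ 1/2
(2,2)+ 1/4
(2,3)+ 2/4
(2,4)+ 2/4
(2,5)# 0/2
(3,2)# 2/4
(3,3)# 2/6
(3,5)+ 2/3
(4,0)# — no occupied neighbors
(4,3)# 2/3
(4,4)+ 1/3
Sum over 16 particles: 1/3 + 1/3 + 0/1 + 0/1 + 2/4 + 1/5 + 1/2 + 1/4 + 2/4 + 2/4 + 0/2 + 2/4 + 2/6 + 2/3 + 2/3 + 1/3 = 337/60; mean = 337/60 ÷ 16 = 337/960 = 0.351041… → 0.351.

0.351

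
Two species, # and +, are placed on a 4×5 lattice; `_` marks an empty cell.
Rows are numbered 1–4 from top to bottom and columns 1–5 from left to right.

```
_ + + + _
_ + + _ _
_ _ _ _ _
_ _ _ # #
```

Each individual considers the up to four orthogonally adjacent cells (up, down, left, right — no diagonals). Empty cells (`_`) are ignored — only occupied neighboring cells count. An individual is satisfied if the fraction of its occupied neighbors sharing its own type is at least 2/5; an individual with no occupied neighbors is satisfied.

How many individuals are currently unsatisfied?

Row 1: (1,2)+ 2/2 ✓ · (1,3)+ 3/3 ✓ · (1,4)+ 1/1 ✓
Row 2: (2,2)+ 2/2 ✓ · (2,3)+ 2/2 ✓
Row 4: (4,4)# 1/1 ✓ · (4,5)# 1/1 ✓
Every one meets the threshold.

0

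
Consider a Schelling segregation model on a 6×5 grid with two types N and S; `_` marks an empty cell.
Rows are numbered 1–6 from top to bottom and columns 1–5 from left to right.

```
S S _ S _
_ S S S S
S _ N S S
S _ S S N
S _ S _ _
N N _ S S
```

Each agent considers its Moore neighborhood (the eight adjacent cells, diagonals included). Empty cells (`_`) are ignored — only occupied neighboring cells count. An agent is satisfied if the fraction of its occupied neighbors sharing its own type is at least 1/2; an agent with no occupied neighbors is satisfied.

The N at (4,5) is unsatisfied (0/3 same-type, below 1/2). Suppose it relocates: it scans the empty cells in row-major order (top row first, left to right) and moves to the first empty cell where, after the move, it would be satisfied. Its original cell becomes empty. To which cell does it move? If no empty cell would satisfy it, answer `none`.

Vacating (4,5). Empty cells in order:
  (1,3): 0/5 same-type → still unsatisfied.
  (1,5): 0/3 same-type → still unsatisfied.
  (2,1): 0/4 same-type → still unsatisfied.
  (3,2): 1/6 same-type → still unsatisfied.
  (4,2): 1/6 same-type → still unsatisfied.
  (5,2): 2/6 same-type → still unsatisfied.
  (5,4): 0/5 same-type → still unsatisfied.
  (5,5): 0/3 same-type → still unsatisfied.
  (6,3): 1/3 same-type → still unsatisfied.

none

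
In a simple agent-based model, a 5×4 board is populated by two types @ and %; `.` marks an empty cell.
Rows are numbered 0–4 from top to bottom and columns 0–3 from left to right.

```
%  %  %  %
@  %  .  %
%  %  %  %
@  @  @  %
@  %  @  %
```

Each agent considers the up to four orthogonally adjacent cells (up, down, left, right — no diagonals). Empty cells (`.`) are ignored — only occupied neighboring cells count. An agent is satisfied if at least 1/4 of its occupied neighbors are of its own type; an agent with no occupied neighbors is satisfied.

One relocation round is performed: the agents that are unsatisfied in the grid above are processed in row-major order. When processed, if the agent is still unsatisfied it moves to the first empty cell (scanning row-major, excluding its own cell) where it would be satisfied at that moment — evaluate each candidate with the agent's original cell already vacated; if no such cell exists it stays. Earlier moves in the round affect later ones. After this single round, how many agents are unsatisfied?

1

Initially unsatisfied (in order): (1,0), (4,1).
  (1,0): no empty cell satisfies it; stays.
  (4,1) → (1,2).
Resulting grid:
% % % %
@ % % %
% % % %
@ @ @ %
@ . @ %
Unsatisfied now: (1,0).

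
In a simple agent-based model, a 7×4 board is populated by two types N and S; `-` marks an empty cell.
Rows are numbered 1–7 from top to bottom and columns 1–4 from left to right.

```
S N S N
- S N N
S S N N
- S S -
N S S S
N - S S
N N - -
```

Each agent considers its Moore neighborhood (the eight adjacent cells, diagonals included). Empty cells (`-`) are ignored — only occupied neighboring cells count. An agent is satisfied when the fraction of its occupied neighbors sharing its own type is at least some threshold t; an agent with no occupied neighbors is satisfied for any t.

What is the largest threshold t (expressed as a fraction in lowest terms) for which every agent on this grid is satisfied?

1/5

Row 1: (1,1)S 1/2 · (1,2)N 1/4 · (1,3)S 1/5 · (1,4)N 2/3
Row 2: (2,2)S 4/7 · (2,3)N 5/8 · (2,4)N 4/5
Row 3: (3,1)S 3/3 · (3,2)S 4/6 · (3,3)N 3/7 · (3,4)N 3/4
Row 4: (4,2)S 5/7 · (4,3)S 5/7
Row 5: (5,1)N 1/3 · (5,2)S 4/6 · (5,3)S 6/6 · (5,4)S 4/4
Row 6: (6,1)N 3/4 · (6,3)S 4/5 · (6,4)S 3/3
Row 7: (7,1)N 2/2 · (7,2)N 2/3
The smallest same-type fraction is 1/5 at (1,3), which reduces to 1/5. Any threshold above that leaves this agent unsatisfied.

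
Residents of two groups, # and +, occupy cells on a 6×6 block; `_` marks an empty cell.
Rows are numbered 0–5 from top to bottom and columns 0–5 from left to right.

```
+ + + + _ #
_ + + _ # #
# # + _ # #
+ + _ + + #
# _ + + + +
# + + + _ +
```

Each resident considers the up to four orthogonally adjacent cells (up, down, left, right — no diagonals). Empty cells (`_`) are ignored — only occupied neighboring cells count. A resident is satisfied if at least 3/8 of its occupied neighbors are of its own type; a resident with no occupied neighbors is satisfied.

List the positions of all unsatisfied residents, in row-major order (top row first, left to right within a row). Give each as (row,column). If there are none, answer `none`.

Row 0: (0,0)+ 1/1 ✓ · (0,1)+ 3/3 ✓ · (0,2)+ 3/3 ✓ · (0,3)+ 1/1 ✓ · (0,5)# 1/1 ✓
Row 1: (1,1)+ 2/3 ✓ · (1,2)+ 3/3 ✓ · (1,4)# 2/2 ✓ · (1,5)# 3/3 ✓
Row 2: (2,0)# 1/2 ✓ · (2,1)# 1/4 ✗ · (2,2)+ 1/2 ✓ · (2,4)# 2/3 ✓ · (2,5)# 3/3 ✓
Row 3: (3,0)+ 1/3 ✗ · (3,1)+ 1/2 ✓ · (3,3)+ 2/2 ✓ · (3,4)+ 2/4 ✓ · (3,5)# 1/3 ✗
Row 4: (4,0)# 1/2 ✓ · (4,2)+ 2/2 ✓ · (4,3)+ 4/4 ✓ · (4,4)+ 3/3 ✓ · (4,5)+ 2/3 ✓
Row 5: (5,0)# 1/2 ✓ · (5,1)+ 1/2 ✓ · (5,2)+ 3/3 ✓ · (5,3)+ 2/2 ✓ · (5,5)+ 1/1 ✓

(2,1), (3,0), (3,5)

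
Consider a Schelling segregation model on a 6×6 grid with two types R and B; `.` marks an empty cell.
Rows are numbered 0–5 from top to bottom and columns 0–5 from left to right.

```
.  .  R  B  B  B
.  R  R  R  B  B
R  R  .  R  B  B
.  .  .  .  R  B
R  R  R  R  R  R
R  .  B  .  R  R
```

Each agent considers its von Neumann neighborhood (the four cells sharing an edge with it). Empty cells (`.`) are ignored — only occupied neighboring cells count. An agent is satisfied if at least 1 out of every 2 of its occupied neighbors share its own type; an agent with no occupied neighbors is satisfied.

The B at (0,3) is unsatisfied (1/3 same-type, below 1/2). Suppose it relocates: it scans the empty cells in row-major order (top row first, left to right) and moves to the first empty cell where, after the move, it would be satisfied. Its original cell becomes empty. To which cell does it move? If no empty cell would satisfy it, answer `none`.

(0,0)

Vacating (0,3). Empty cells in order:
  (0,0): 0/0 same-type → satisfied — stop here.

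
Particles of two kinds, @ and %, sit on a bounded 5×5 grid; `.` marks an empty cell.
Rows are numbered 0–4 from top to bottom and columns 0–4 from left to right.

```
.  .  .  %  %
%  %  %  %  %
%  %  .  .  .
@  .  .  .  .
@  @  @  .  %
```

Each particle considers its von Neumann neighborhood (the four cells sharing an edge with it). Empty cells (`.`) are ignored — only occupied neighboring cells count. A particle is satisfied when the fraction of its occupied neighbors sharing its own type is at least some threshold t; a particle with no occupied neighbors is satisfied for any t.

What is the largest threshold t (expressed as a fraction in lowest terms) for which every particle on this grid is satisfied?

1/2

Row 0: (0,3)% 2/2 · (0,4)% 2/2
Row 1: (1,0)% 2/2 · (1,1)% 3/3 · (1,2)% 2/2 · (1,3)% 3/3 · (1,4)% 2/2
Row 2: (2,0)% 2/3 · (2,1)% 2/2
Row 3: (3,0)@ 1/2
Row 4: (4,0)@ 2/2 · (4,1)@ 2/2 · (4,2)@ 1/1 · (4,4)% — no occupied neighbors
The smallest same-type fraction is 1/2 at (3,0), which reduces to 1/2. Any threshold above that leaves this particle unsatisfied.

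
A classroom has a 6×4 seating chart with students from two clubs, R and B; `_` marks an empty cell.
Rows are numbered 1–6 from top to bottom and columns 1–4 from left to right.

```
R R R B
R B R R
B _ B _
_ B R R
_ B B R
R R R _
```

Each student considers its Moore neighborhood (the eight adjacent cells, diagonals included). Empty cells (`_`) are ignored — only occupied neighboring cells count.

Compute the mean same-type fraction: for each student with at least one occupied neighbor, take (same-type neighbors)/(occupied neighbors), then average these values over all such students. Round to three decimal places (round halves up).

0.492

(1,1)R 2/3
(1,2)R 4/5
(1,3)R 3/5
(1,4)B 0/3
(2,1)R 2/4
(2,2)B 2/7
(2,3)R 3/6
(2,4)R 2/4
(3,1)B 2/3
(3,3)B 2/6
(4,2)B 4/5
(4,3)R 2/6
(4,4)R 2/4
(5,2)B 2/6
(5,3)B 2/7
(5,4)R 3/4
(6,1)R 1/2
(6,2)R 2/4
(6,3)R 2/4
Sum over 19 students: 2/3 + 4/5 + 3/5 + 0/3 + 2/4 + 2/7 + 3/6 + 2/4 + 2/3 + 2/6 + 4/5 + 2/6 + 2/4 + 2/6 + 2/7 + 3/4 + 1/2 + 2/4 + 2/4 = 3929/420; mean = 3929/420 ÷ 19 = 3929/7980 = 0.492355… → 0.492.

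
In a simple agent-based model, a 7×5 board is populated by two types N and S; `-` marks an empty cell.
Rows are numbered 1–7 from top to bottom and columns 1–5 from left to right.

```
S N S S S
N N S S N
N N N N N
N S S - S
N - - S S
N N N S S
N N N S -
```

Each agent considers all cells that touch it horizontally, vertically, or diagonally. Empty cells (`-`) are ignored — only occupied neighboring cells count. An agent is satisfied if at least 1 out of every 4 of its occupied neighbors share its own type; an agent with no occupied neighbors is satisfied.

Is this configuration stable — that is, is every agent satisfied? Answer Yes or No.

No

(1,1)S 0/3 ✗
(1,2)N 2/5 ✓
(1,3)S 3/5 ✓
(1,4)S 4/5 ✓
(1,5)S 2/3 ✓
(2,1)N 4/5 ✓
(2,2)N 5/8 ✓
(2,3)S 3/8 ✓
(2,4)S 4/8 ✓
(2,5)N 2/5 ✓
(3,1)N 4/5 ✓
(3,2)N 5/8 ✓
(3,3)N 3/7 ✓
(3,4)N 3/7 ✓
(3,5)N 2/4 ✓
(4,1)N 3/4 ✓
(4,2)S 1/6 ✗
(4,3)S 2/5 ✓
(4,5)S 2/4 ✓
(5,1)N 3/4 ✓
(5,4)S 5/6 ✓
(5,5)S 4/4 ✓
(6,1)N 4/4 ✓
(6,2)N 6/6 ✓
(6,3)N 3/6 ✓
(6,4)S 4/6 ✓
(6,5)S 4/4 ✓
(7,1)N 3/3 ✓
(7,2)N 5/5 ✓
(7,3)N 3/5 ✓
(7,4)S 2/4 ✓
For instance (1,1) has only 0/3 same-type neighbors, below 1/4.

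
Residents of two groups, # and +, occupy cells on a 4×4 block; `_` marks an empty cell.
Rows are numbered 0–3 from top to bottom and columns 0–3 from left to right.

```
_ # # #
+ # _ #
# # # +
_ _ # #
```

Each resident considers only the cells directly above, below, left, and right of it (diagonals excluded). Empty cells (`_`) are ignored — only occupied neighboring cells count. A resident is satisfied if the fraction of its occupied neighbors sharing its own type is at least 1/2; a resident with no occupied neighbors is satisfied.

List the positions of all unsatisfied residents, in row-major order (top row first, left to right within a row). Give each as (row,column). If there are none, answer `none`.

Row 0: (0,1)# 2/2 ✓ · (0,2)# 2/2 ✓ · (0,3)# 2/2 ✓
Row 1: (1,0)+ 0/2 ✗ · (1,1)# 2/3 ✓ · (1,3)# 1/2 ✓
Row 2: (2,0)# 1/2 ✓ · (2,1)# 3/3 ✓ · (2,2)# 2/3 ✓ · (2,3)+ 0/3 ✗
Row 3: (3,2)# 2/2 ✓ · (3,3)# 1/2 ✓

(1,0), (2,3)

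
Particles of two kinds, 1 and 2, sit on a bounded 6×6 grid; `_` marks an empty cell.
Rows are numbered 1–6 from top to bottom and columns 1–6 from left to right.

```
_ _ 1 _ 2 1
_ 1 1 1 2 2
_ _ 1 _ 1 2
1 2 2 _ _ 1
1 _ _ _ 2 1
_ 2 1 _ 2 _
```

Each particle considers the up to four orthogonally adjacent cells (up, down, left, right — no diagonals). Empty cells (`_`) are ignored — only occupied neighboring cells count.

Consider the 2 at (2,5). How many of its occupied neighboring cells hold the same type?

2

Occupied neighbors of (2,5): (1,5)=2, (3,5)=1, (2,4)=1, (2,6)=2.
Same type (2): 2 of 4.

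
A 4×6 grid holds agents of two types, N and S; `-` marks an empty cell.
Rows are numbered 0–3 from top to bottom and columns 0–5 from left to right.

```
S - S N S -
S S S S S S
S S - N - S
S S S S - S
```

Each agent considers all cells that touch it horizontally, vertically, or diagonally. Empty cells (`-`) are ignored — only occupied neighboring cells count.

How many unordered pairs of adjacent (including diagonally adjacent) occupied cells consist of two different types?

10

Scan each occupied cell's neighbors to the right and below (and the two forward diagonals) so each pair is counted once.
Row 0: S(0,0)–S(1,0)= S(0,0)–S(1,1)= S(0,2)–N(0,3)≠ S(0,2)–S(1,2)= S(0,2)–S(1,3)= S(0,2)–S(1,1)= N(0,3)–S(0,4)≠ N(0,3)–S(1,3)≠ N(0,3)–S(1,4)≠ N(0,3)–S(1,2)≠ S(0,4)–S(1,4)= S(0,4)–S(1,5)= S(0,4)–S(1,3)=  → 5/13 unlike.
Row 1: S(1,0)–S(1,1)= S(1,0)–S(2,0)= S(1,0)–S(2,1)= S(1,1)–S(1,2)= S(1,1)–S(2,1)= S(1,1)–S(2,0)= S(1,2)–S(1,3)= S(1,2)–N(2,3)≠ S(1,2)–S(2,1)= S(1,3)–S(1,4)= S(1,3)–N(2,3)≠ S(1,4)–S(1,5)= S(1,4)–S(2,5)= S(1,4)–N(2,3)≠ S(1,5)–S(2,5)=  → 3/15 unlike.
Row 2: S(2,0)–S(2,1)= S(2,0)–S(3,0)= S(2,0)–S(3,1)= S(2,1)–S(3,1)= S(2,1)–S(3,2)= S(2,1)–S(3,0)= N(2,3)–S(3,3)≠ N(2,3)–S(3,2)≠ S(2,5)–S(3,5)=  → 2/9 unlike.
Row 3: S(3,0)–S(3,1)= S(3,1)–S(3,2)= S(3,2)–S(3,3)=  → 0/3 unlike.
Total adjacent occupied pairs: 40; unlike-type pairs: 10.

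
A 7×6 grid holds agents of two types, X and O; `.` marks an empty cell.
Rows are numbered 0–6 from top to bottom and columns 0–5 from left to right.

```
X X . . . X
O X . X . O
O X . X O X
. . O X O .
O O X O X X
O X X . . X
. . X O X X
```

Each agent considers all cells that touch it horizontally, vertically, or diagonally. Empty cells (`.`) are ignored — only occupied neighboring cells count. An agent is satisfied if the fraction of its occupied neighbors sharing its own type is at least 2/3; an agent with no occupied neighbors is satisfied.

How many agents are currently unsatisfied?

Row 0: (0,0)X 2/3 satisfied · (0,1)X 2/3 satisfied · (0,5)X 0/1 not
Row 1: (1,0)O 1/5 not · (1,1)X 3/5 not · (1,3)X 1/2 not · (1,5)O 1/3 not
Row 2: (2,0)O 1/3 not · (2,1)X 1/4 not · (2,3)X 2/5 not · (2,4)O 2/6 not · (2,5)X 0/3 not
Row 3: (3,2)O 2/6 not · (3,3)X 3/7 not · (3,4)O 2/7 not
Row 4: (4,0)O 2/3 satisfied · (4,1)O 3/6 not · (4,2)X 3/6 not · (4,3)O 2/6 not · (4,4)X 3/5 not · (4,5)X 2/3 satisfied
Row 5: (5,0)O 2/3 satisfied · (5,1)X 3/6 not · (5,2)X 3/6 not · (5,5)X 4/4 satisfied
Row 6: (6,2)X 2/3 satisfied · (6,3)O 0/3 not · (6,4)X 2/3 satisfied · (6,5)X 2/2 satisfied
Unsatisfied: (0,5), (1,0), (1,1), (1,3), (1,5), (2,0), (2,1), (2,3), (2,4), (2,5), (3,2), (3,3), (3,4), (4,1), (4,2), (4,3), (4,4), (5,1), (5,2), (6,3) — 20 in total.

20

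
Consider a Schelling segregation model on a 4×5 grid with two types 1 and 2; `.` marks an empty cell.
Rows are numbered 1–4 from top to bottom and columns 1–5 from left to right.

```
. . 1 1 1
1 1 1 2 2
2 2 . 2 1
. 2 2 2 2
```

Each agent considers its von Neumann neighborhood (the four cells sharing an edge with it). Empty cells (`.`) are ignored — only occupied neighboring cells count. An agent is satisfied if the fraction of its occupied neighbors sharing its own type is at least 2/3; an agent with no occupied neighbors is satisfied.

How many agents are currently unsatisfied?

Row 1: (1,3)1 2/2 satisfied · (1,4)1 2/3 satisfied · (1,5)1 1/2 not
Row 2: (2,1)1 1/2 not · (2,2)1 2/3 satisfied · (2,3)1 2/3 satisfied · (2,4)2 2/4 not · (2,5)2 1/3 not
Row 3: (3,1)2 1/2 not · (3,2)2 2/3 satisfied · (3,4)2 2/3 satisfied · (3,5)1 0/3 not
Row 4: (4,2)2 2/2 satisfied · (4,3)2 2/2 satisfied · (4,4)2 3/3 satisfied · (4,5)2 1/2 not
Unsatisfied: (1,5), (2,1), (2,4), (2,5), (3,1), (3,5), (4,5) — 7 in total.

7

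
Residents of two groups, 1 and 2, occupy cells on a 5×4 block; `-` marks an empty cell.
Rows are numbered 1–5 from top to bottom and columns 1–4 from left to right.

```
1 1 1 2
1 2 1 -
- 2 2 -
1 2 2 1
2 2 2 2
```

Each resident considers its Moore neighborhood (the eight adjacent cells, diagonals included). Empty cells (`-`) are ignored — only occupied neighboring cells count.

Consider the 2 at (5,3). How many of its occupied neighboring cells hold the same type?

4

Occupied neighbors of (5,3): (4,2)=2, (4,3)=2, (4,4)=1, (5,2)=2, (5,4)=2.
Same type (2): 4 of 5.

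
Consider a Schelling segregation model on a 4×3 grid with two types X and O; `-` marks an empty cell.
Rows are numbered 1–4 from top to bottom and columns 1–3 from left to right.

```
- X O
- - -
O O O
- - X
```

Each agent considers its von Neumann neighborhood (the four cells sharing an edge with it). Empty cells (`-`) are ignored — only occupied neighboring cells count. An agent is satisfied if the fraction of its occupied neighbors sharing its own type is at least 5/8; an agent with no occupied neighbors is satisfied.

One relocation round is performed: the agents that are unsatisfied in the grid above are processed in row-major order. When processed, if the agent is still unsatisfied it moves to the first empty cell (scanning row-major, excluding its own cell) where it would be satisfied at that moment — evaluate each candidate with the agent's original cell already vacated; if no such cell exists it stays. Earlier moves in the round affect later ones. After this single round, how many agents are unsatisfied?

Initially unsatisfied (in order): (1,2), (1,3), (3,3), (4,3).
  (1,2) → (1,1).
  (1,3): now satisfied by earlier moves; stays.
  (3,3) → (2,2).
  (4,3): now satisfied by earlier moves; stays.
Resulting grid:
X - O
- O -
O O -
- - X
All satisfied now.

0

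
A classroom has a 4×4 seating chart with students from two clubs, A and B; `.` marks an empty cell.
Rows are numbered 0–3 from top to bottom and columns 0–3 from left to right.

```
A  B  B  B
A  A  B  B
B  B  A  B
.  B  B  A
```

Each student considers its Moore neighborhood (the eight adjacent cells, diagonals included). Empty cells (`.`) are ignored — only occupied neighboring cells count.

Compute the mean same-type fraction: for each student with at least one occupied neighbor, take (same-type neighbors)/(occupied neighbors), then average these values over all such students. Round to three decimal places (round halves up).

0.586

Row 0: (0,0)A 2/3 · (0,1)B 2/5 · (0,2)B 4/5 · (0,3)B 3/3
Row 1: (1,0)A 2/5 · (1,1)A 3/8 · (1,2)B 6/8 · (1,3)B 4/5
Row 2: (2,0)B 2/4 · (2,1)B 4/7 · (2,2)A 2/8 · (2,3)B 3/5
Row 3: (3,1)B 3/4 · (3,2)B 3/5 · (3,3)A 1/3
Sum over 15 students: 2/3 + 2/5 + 4/5 + 3/3 + 2/5 + 3/8 + 6/8 + 4/5 + 2/4 + 4/7 + 2/8 + 3/5 + 3/4 + 3/5 + 1/3 = 2463/280; mean = 2463/280 ÷ 15 = 821/1400 = 0.586428… → 0.586.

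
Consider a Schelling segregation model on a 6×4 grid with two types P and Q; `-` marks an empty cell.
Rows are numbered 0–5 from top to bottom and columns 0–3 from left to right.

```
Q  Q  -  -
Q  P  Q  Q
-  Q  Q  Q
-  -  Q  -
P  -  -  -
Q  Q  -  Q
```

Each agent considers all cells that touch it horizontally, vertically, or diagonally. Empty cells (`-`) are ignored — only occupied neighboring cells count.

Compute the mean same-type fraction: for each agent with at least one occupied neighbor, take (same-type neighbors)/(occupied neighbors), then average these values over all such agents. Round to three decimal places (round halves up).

0.664

Row 0: (0,0)Q 2/3 · (0,1)Q 3/4
Row 1: (1,0)Q 3/4 · (1,1)P 0/6 · (1,2)Q 5/6 · (1,3)Q 3/3
Row 2: (2,1)Q 4/5 · (2,2)Q 5/6 · (2,3)Q 4/4
Row 3: (3,2)Q 3/3
Row 4: (4,0)P 0/2
Row 5: (5,0)Q 1/2 · (5,1)Q 1/2 · (5,3)Q — no occupied neighbors
Sum over 13 agents: 2/3 + 3/4 + 3/4 + 0/6 + 5/6 + 3/3 + 4/5 + 5/6 + 4/4 + 3/3 + 0/2 + 1/2 + 1/2 = 259/30; mean = 259/30 ÷ 13 = 259/390 = 0.664102… → 0.664.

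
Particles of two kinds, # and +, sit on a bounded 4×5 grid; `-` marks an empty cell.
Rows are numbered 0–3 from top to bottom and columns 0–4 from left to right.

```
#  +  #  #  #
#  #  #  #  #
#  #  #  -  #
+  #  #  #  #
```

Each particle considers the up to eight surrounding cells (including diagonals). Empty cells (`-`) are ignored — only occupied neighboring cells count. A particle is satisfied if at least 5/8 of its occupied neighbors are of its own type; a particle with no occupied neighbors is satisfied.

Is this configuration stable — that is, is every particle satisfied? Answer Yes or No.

Row 0: (0,0)# 2/3 satisfied · (0,1)+ 0/5 not · (0,2)# 4/5 satisfied · (0,3)# 5/5 satisfied · (0,4)# 3/3 satisfied
Row 1: (1,0)# 4/5 satisfied · (1,1)# 7/8 satisfied · (1,2)# 6/7 satisfied · (1,3)# 7/7 satisfied · (1,4)# 4/4 satisfied
Row 2: (2,0)# 4/5 satisfied · (2,1)# 7/8 satisfied · (2,2)# 7/7 satisfied · (2,4)# 4/4 satisfied
Row 3: (3,0)+ 0/3 not · (3,1)# 4/5 satisfied · (3,2)# 4/4 satisfied · (3,3)# 4/4 satisfied · (3,4)# 2/2 satisfied
For instance (0,1) has only 0/5 same-type neighbors, below 5/8.

No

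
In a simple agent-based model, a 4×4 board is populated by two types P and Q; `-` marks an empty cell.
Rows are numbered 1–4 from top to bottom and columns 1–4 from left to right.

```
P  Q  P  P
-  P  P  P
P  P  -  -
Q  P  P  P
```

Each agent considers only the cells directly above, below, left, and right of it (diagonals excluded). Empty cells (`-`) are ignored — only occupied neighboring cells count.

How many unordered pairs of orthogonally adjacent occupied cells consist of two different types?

5

Scan each occupied cell's neighbors to the right and below so each pair is counted once.
From row 1: 3 unlike of 6 pairs (running 3/6).
From row 2: 0 unlike of 3 pairs (running 3/9).
From row 3: 1 unlike of 3 pairs (running 4/12).
From row 4: 1 unlike of 3 pairs (running 5/15).
Total adjacent occupied pairs: 15; unlike-type pairs: 5.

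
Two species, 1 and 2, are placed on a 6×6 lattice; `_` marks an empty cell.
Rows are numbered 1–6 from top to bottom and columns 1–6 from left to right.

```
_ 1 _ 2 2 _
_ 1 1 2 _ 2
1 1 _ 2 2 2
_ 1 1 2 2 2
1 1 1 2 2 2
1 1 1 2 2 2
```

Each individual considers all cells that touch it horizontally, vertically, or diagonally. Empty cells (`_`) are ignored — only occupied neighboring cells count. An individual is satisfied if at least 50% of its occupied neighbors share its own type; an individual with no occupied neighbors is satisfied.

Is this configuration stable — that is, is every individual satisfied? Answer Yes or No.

(1,2)1 2/2 ✓
(1,4)2 2/3 ✓
(1,5)2 3/3 ✓
(2,2)1 4/4 ✓
(2,3)1 3/6 ✓
(2,4)2 4/5 ✓
(2,6)2 3/3 ✓
(3,1)1 3/3 ✓
(3,2)1 5/5 ✓
(3,4)2 4/6 ✓
(3,5)2 7/7 ✓
(3,6)2 4/4 ✓
(4,2)1 6/6 ✓
(4,3)1 4/7 ✓
(4,4)2 5/7 ✓
(4,5)2 8/8 ✓
(4,6)2 5/5 ✓
(5,1)1 4/4 ✓
(5,2)1 7/7 ✓
(5,3)1 5/8 ✓
(5,4)2 5/8 ✓
(5,5)2 8/8 ✓
(5,6)2 5/5 ✓
(6,1)1 3/3 ✓
(6,2)1 5/5 ✓
(6,3)1 3/5 ✓
(6,4)2 3/5 ✓
(6,5)2 5/5 ✓
(6,6)2 3/3 ✓
All meet the threshold, so the configuration is stable.

Yes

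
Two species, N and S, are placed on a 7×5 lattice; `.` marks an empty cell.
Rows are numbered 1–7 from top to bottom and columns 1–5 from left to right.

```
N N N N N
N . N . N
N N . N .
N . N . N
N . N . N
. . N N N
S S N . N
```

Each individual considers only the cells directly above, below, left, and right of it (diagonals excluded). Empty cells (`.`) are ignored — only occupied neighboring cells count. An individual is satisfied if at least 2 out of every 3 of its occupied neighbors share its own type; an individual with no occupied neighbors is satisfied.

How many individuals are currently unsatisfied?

2

Row 1: (1,1)N 2/2 ✓ · (1,2)N 2/2 ✓ · (1,3)N 3/3 ✓ · (1,4)N 2/2 ✓ · (1,5)N 2/2 ✓
Row 2: (2,1)N 2/2 ✓ · (2,3)N 1/1 ✓ · (2,5)N 1/1 ✓
Row 3: (3,1)N 3/3 ✓ · (3,2)N 1/1 ✓ · (3,4)N 0/0 ✓
Row 4: (4,1)N 2/2 ✓ · (4,3)N 1/1 ✓ · (4,5)N 1/1 ✓
Row 5: (5,1)N 1/1 ✓ · (5,3)N 2/2 ✓ · (5,5)N 2/2 ✓
Row 6: (6,3)N 3/3 ✓ · (6,4)N 2/2 ✓ · (6,5)N 3/3 ✓
Row 7: (7,1)S 1/1 ✓ · (7,2)S 1/2 ✗ · (7,3)N 1/2 ✗ · (7,5)N 1/1 ✓
Unsatisfied: (7,2), (7,3) — 2 in total.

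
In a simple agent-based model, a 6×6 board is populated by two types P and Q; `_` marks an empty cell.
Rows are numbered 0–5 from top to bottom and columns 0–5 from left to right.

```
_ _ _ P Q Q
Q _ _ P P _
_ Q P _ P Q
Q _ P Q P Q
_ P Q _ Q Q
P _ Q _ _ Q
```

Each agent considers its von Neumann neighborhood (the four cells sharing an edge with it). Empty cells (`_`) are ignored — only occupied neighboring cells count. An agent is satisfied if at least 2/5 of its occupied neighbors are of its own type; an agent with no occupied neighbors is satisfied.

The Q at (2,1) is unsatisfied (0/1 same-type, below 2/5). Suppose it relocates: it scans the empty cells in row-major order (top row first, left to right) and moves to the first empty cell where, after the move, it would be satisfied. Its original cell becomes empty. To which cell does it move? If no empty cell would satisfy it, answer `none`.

Vacating (2,1). Empty cells in order:
  (0,0): 1/1 same-type → satisfied — stop here.

(0,0)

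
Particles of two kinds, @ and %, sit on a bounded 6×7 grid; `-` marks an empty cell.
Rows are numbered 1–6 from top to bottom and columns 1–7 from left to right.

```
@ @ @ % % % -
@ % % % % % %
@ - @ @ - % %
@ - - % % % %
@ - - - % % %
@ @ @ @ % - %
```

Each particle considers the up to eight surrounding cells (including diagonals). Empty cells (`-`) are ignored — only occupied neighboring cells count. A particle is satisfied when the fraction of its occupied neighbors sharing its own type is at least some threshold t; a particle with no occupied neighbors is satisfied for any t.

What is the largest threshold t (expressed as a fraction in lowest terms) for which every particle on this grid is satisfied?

Row 1: (1,1)@ 2/3 · (1,2)@ 3/5 · (1,3)@ 1/5 · (1,4)% 4/5 · (1,5)% 5/5 · (1,6)% 4/4
Row 2: (2,1)@ 3/4 · (2,2)% 1/7 · (2,3)% 3/7 · (2,4)% 4/7 · (2,5)% 6/7 · (2,6)% 6/6 · (2,7)% 4/4
Row 3: (3,1)@ 2/3 · (3,3)@ 1/5 · (3,4)@ 1/6 · (3,6)% 7/7 · (3,7)% 5/5
Row 4: (4,1)@ 2/2 · (4,4)% 2/4 · (4,5)% 5/6 · (4,6)% 7/7 · (4,7)% 5/5
Row 5: (5,1)@ 3/3 · (5,5)% 5/6 · (5,6)% 7/7 · (5,7)% 4/4
Row 6: (6,1)@ 2/2 · (6,2)@ 3/3 · (6,3)@ 2/2 · (6,4)@ 1/3 · (6,5)% 2/3 · (6,7)% 2/2
The smallest same-type fraction is 1/7 at (2,2), which reduces to 1/7. Any threshold above that leaves this particle unsatisfied.

1/7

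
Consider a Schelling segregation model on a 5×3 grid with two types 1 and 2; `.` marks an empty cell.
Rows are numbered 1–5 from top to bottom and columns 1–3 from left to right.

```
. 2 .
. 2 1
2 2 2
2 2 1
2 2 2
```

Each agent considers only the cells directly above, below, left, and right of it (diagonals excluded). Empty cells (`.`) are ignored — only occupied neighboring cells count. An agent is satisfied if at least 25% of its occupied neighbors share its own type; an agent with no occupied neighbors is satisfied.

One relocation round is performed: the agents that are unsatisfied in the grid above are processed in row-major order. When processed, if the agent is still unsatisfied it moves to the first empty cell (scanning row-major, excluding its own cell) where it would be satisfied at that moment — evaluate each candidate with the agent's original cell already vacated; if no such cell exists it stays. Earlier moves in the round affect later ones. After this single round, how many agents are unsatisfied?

0

Initially unsatisfied (in order): (2,3), (4,3).
  (2,3): no empty cell satisfies it; stays.
  (4,3) → (1,3).
Resulting grid:
. 2 1
. 2 1
2 2 2
2 2 .
2 2 2
All satisfied now.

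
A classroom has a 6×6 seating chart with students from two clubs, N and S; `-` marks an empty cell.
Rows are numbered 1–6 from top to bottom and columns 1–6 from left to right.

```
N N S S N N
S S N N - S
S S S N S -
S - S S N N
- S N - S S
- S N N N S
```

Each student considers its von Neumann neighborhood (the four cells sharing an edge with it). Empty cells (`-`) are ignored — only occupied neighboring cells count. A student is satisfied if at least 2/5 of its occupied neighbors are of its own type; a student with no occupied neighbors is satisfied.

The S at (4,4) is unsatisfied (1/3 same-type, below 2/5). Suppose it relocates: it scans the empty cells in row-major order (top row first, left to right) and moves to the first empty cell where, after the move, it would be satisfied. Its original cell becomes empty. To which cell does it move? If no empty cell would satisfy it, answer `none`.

(2,5)

Vacating (4,4). Empty cells in order:
  (2,5): 2/4 same-type → satisfied — stop here.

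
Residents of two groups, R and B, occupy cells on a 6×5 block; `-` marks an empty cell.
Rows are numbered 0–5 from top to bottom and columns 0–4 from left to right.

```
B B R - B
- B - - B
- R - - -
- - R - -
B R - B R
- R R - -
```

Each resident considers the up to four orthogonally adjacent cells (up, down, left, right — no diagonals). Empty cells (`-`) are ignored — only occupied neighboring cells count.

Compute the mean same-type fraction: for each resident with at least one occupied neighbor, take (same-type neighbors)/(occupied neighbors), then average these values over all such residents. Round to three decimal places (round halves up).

0.513

(0,0)B 1/1
(0,1)B 2/3
(0,2)R 0/1
(0,4)B 1/1
(1,1)B 1/2
(1,4)B 1/1
(2,1)R 0/1
(3,2)R — no occupied neighbors
(4,0)B 0/1
(4,1)R 1/2
(4,3)B 0/1
(4,4)R 0/1
(5,1)R 2/2
(5,2)R 1/1
Sum over 13 residents: 1/1 + 2/3 + 0/1 + 1/1 + 1/2 + 1/1 + 0/1 + 0/1 + 1/2 + 0/1 + 0/1 + 2/2 + 1/1 = 20/3; mean = 20/3 ÷ 13 = 20/39 = 0.512820… → 0.513.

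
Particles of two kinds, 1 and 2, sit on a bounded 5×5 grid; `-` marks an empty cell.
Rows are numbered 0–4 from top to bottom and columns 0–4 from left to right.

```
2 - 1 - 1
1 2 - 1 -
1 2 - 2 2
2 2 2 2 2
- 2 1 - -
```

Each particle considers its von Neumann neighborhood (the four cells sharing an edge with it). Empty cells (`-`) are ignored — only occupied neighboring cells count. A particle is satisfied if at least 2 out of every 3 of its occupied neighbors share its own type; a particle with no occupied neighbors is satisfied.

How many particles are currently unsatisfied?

8

(0,0)2 0/1 ✗
(0,2)1 0/0 ✓
(0,4)1 0/0 ✓
(1,0)1 1/3 ✗
(1,1)2 1/2 ✗
(1,3)1 0/1 ✗
(2,0)1 1/3 ✗
(2,1)2 2/3 ✓
(2,3)2 2/3 ✓
(2,4)2 2/2 ✓
(3,0)2 1/2 ✗
(3,1)2 4/4 ✓
(3,2)2 2/3 ✓
(3,3)2 3/3 ✓
(3,4)2 2/2 ✓
(4,1)2 1/2 ✗
(4,2)1 0/2 ✗
Unsatisfied: (0,0), (1,0), (1,1), (1,3), (2,0), (3,0), (4,1), (4,2) — 8 in total.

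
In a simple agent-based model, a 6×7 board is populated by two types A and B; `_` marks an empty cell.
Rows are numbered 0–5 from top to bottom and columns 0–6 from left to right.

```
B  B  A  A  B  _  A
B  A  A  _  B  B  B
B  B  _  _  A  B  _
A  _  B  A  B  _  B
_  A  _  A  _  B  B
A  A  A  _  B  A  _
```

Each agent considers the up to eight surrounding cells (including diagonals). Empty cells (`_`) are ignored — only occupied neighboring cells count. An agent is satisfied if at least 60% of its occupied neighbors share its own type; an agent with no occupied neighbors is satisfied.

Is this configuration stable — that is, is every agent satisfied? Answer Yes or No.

No

Row 0: (0,0)B 2/3 satisfied · (0,1)B 2/5 not · (0,2)A 3/4 satisfied · (0,3)A 2/4 not · (0,4)B 2/3 satisfied · (0,6)A 0/2 not
Row 1: (1,0)B 4/5 satisfied · (1,1)A 2/7 not · (1,2)A 3/5 satisfied · (1,4)B 3/5 satisfied · (1,5)B 4/6 satisfied · (1,6)B 2/3 satisfied
Row 2: (2,0)B 2/4 not · (2,1)B 3/6 not · (2,4)A 1/5 not · (2,5)B 5/6 satisfied
Row 3: (3,0)A 1/3 not · (3,2)B 1/4 not · (3,3)A 2/4 not · (3,4)B 2/5 not · (3,6)B 3/3 satisfied
Row 4: (4,1)A 4/5 satisfied · (4,3)A 2/5 not · (4,5)B 4/5 satisfied · (4,6)B 2/3 satisfied
Row 5: (5,0)A 2/2 satisfied · (5,1)A 3/3 satisfied · (5,2)A 3/3 satisfied · (5,4)B 1/3 not · (5,5)A 0/3 not
For instance (0,1) has only 2/5 same-type neighbors, below 3/5.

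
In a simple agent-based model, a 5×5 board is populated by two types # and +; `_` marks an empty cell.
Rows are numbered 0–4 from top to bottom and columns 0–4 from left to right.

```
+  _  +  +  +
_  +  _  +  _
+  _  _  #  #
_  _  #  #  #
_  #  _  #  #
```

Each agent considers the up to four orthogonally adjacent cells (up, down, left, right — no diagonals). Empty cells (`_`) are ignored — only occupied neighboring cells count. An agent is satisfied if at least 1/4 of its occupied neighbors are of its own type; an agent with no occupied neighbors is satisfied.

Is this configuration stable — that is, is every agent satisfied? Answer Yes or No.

Yes

(0,0)+ 0/0 ok
(0,2)+ 1/1 ok
(0,3)+ 3/3 ok
(0,4)+ 1/1 ok
(1,1)+ 0/0 ok
(1,3)+ 1/2 ok
(2,0)+ 0/0 ok
(2,3)# 2/3 ok
(2,4)# 2/2 ok
(3,2)# 1/1 ok
(3,3)# 4/4 ok
(3,4)# 3/3 ok
(4,1)# 0/0 ok
(4,3)# 2/2 ok
(4,4)# 2/2 ok
All meet the threshold, so the configuration is stable.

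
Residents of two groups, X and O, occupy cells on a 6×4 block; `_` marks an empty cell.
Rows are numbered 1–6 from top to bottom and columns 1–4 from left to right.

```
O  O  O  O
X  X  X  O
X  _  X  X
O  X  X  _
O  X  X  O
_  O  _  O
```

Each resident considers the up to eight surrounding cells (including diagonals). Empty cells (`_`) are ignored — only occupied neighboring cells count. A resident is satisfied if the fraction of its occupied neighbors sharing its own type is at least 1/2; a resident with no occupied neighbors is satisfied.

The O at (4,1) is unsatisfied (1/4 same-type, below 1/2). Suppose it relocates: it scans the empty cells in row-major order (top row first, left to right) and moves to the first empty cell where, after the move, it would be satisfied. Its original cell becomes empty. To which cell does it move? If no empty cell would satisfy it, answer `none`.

(6,1)

Vacating (4,1). Empty cells in order:
  (3,2): 0/7 same-type → still unsatisfied.
  (4,4): 1/5 same-type → still unsatisfied.
  (6,1): 2/3 same-type → satisfied — stop here.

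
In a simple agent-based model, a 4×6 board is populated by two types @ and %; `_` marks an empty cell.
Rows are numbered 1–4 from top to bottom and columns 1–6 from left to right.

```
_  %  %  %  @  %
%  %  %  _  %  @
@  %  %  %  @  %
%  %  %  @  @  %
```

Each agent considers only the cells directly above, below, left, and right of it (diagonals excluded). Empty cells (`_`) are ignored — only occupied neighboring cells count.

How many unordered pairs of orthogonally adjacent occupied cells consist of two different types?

Scan each occupied cell's neighbors to the right and below so each pair is counted once.
From row 1: 4 unlike of 8 pairs (running 4/8).
From row 2: 4 unlike of 8 pairs (running 8/16).
From row 3: 5 unlike of 11 pairs (running 13/27).
From row 4: 2 unlike of 5 pairs (running 15/32).
Total adjacent occupied pairs: 32; unlike-type pairs: 15.

15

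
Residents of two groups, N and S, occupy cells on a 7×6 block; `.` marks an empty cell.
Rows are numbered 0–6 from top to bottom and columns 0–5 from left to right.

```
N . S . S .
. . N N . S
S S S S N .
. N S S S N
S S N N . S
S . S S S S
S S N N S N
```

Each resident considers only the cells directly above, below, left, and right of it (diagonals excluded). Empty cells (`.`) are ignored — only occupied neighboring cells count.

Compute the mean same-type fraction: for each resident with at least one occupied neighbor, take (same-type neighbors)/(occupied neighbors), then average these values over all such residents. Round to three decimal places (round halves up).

0.474

(0,0)N — no occupied neighbors
(0,2)S 0/1
(0,4)S — no occupied neighbors
(1,2)N 1/3
(1,3)N 1/2
(1,5)S — no occupied neighbors
(2,0)S 1/1
(2,1)S 2/3
(2,2)S 3/4
(2,3)S 2/4
(2,4)N 0/2
(3,1)N 0/3
(3,2)S 2/4
(3,3)S 3/4
(3,4)S 1/3
(3,5)N 0/2
(4,0)S 2/2
(4,1)S 1/3
(4,2)N 1/4
(4,3)N 1/3
(4,5)S 1/2
(5,0)S 2/2
(5,2)S 1/3
(5,3)S 2/4
(5,4)S 3/3
(5,5)S 2/3
(6,0)S 2/2
(6,1)S 1/2
(6,2)N 1/3
(6,3)N 1/3
(6,4)S 1/3
(6,5)N 0/2
Sum over 29 residents: 0/1 + 1/3 + 1/2 + 1/1 + 2/3 + 3/4 + 2/4 + 0/2 + 0/3 + 2/4 + 3/4 + 1/3 + 0/2 + 2/2 + 1/3 + 1/4 + 1/3 + 1/2 + 2/2 + 1/3 + 2/4 + 3/3 + 2/3 + 2/2 + 1/2 + 1/3 + 1/3 + 1/3 + 0/2 = 55/4; mean = 55/4 ÷ 29 = 55/116 = 0.474137… → 0.474.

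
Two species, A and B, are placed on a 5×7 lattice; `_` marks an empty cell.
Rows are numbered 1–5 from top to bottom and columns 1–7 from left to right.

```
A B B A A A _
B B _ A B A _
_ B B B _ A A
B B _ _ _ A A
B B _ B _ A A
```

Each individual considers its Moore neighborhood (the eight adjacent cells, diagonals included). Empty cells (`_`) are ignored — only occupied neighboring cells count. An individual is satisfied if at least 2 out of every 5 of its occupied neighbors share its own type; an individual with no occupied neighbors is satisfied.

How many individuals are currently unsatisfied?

3

(1,1)A 0/3 unhappy
(1,2)B 3/4 ok
(1,3)B 2/4 ok
(1,4)A 2/4 ok
(1,5)A 4/5 ok
(1,6)A 2/3 ok
(2,1)B 3/4 ok
(2,2)B 5/6 ok
(2,4)A 2/6 unhappy
(2,5)B 1/7 unhappy
(2,6)A 4/5 ok
(3,2)B 5/5 ok
(3,3)B 4/5 ok
(3,4)B 2/3 ok
(3,6)A 4/5 ok
(3,7)A 4/4 ok
(4,1)B 4/4 ok
(4,2)B 5/5 ok
(4,6)A 5/5 ok
(4,7)A 5/5 ok
(5,1)B 3/3 ok
(5,2)B 3/3 ok
(5,4)B 0/0 ok
(5,6)A 3/3 ok
(5,7)A 3/3 ok
Unsatisfied: (1,1), (2,4), (2,5) — 3 in total.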